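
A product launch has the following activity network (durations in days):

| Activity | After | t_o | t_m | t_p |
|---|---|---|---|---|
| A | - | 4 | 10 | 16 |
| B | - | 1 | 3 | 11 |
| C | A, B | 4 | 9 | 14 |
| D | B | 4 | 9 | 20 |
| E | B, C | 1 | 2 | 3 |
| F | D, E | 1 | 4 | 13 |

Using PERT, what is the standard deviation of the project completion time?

te_A = (4 + 4·10 + 16)/6 = 60/6 = 10; σ²_A = ((16−4)/6)² = 4.000
te_B = (1 + 4·3 + 11)/6 = 24/6 = 4; σ²_B = ((11−1)/6)² = 2.778
te_C = (4 + 4·9 + 14)/6 = 54/6 = 9; σ²_C = ((14−4)/6)² = 2.778
te_D = (4 + 4·9 + 20)/6 = 60/6 = 10; σ²_D = ((20−4)/6)² = 7.111
te_E = (1 + 4·2 + 3)/6 = 12/6 = 2; σ²_E = ((3−1)/6)² = 0.111
te_F = (1 + 4·4 + 13)/6 = 30/6 = 5; σ²_F = ((13−1)/6)² = 4.000

Forward pass:
ES_A = 0; EF_A = 10
ES_B = 0; EF_B = 4
ES_C = max(EF_A=10, EF_B=4) = 10; EF_C = 10+9 = 19
ES_D = 4; EF_D = 4+10 = 14
ES_E = max(EF_B=4, EF_C=19) = 19; EF_E = 19+2 = 21
ES_F = max(EF_D=14, EF_E=21) = 21; EF_F = 21+5 = 26
Expected project duration μ = 26 days. Critical path: A → C → E → F.

Variance along critical path = 4.000 + 2.778 + 0.111 + 4.000 = 10.889
σ = √10.889 = 3.300 days

3.30 days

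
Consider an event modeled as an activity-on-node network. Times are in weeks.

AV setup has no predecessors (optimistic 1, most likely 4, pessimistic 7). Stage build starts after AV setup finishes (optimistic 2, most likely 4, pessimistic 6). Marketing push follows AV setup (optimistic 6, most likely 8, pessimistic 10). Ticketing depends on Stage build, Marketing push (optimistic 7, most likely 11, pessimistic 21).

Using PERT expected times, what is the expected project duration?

te_AV setup = (1 + 4·4 + 7)/6 = 24/6 = 4
te_Stage build = (2 + 4·4 + 6)/6 = 24/6 = 4
te_Marketing push = (6 + 4·8 + 10)/6 = 48/6 = 8
te_Ticketing = (7 + 4·11 + 21)/6 = 72/6 = 12

Forward pass:
ES_AV setup = 0; EF_AV setup = 4
ES_Stage build = 4; EF_Stage build = 4+4 = 8
ES_Marketing push = 4; EF_Marketing push = 4+8 = 12
ES_Ticketing = max(EF_Stage build=8, EF_Marketing push=12) = 12; EF_Ticketing = 12+12 = 24
Expected project duration μ = 24 weeks. Critical path: AV setup → Marketing push → Ticketing.

24 weeks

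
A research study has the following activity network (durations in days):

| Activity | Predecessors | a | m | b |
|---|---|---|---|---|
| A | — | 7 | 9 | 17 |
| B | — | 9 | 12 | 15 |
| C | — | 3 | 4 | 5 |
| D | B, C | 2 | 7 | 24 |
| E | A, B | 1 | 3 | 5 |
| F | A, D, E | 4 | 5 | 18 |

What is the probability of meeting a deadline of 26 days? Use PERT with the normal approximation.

te_A = (7 + 4·9 + 17)/6 = 60/6 = 10; σ²_A = ((17−7)/6)² = 2.778
te_B = (9 + 4·12 + 15)/6 = 72/6 = 12; σ²_B = ((15−9)/6)² = 1.000
te_C = (3 + 4·4 + 5)/6 = 24/6 = 4; σ²_C = ((5−3)/6)² = 0.111
te_D = (2 + 4·7 + 24)/6 = 54/6 = 9; σ²_D = ((24−2)/6)² = 13.444
te_E = (1 + 4·3 + 5)/6 = 18/6 = 3; σ²_E = ((5−1)/6)² = 0.444
te_F = (4 + 4·5 + 18)/6 = 42/6 = 7; σ²_F = ((18−4)/6)² = 5.444

Forward pass:
ES_A = 0; EF_A = 10
ES_B = 0; EF_B = 12
ES_C = 0; EF_C = 4
ES_D = max(EF_B=12, EF_C=4) = 12; EF_D = 12+9 = 21
ES_E = max(EF_A=10, EF_B=12) = 12; EF_E = 12+3 = 15
ES_F = max(EF_A=10, EF_D=21, EF_E=15) = 21; EF_F = 21+7 = 28
Expected project duration μ = 28 days. Critical path: B → D → F.

Variance along critical path = 1.000 + 13.444 + 5.444 = 19.889; σ = √19.889 = 4.460 days.
Z = (26 − 28) / 4.460 = -0.448
P(T ≤ 26) = Φ(-0.448) ≈ 0.327

0.327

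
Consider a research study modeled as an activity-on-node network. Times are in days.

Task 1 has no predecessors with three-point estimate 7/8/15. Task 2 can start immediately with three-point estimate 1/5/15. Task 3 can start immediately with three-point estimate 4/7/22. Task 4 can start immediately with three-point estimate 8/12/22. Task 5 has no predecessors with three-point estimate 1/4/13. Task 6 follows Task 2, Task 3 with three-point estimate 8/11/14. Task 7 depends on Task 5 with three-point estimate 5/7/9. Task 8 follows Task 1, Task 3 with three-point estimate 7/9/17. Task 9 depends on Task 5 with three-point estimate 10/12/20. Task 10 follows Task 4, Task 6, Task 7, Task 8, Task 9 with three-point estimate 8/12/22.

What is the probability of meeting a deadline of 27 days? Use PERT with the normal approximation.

te_Task 1 = (7 + 4·8 + 15)/6 = 54/6 = 9; σ²_Task 1 = ((15−7)/6)² = 1.778
te_Task 2 = (1 + 4·5 + 15)/6 = 36/6 = 6; σ²_Task 2 = ((15−1)/6)² = 5.444
te_Task 3 = (4 + 4·7 + 22)/6 = 54/6 = 9; σ²_Task 3 = ((22−4)/6)² = 9.000
te_Task 4 = (8 + 4·12 + 22)/6 = 78/6 = 13; σ²_Task 4 = ((22−8)/6)² = 5.444
te_Task 5 = (1 + 4·4 + 13)/6 = 30/6 = 5; σ²_Task 5 = ((13−1)/6)² = 4.000
te_Task 6 = (8 + 4·11 + 14)/6 = 66/6 = 11; σ²_Task 6 = ((14−8)/6)² = 1.000
te_Task 7 = (5 + 4·7 + 9)/6 = 42/6 = 7; σ²_Task 7 = ((9−5)/6)² = 0.444
te_Task 8 = (7 + 4·9 + 17)/6 = 60/6 = 10; σ²_Task 8 = ((17−7)/6)² = 2.778
te_Task 9 = (10 + 4·12 + 20)/6 = 78/6 = 13; σ²_Task 9 = ((20−10)/6)² = 2.778
te_Task 10 = (8 + 4·12 + 22)/6 = 78/6 = 13; σ²_Task 10 = ((22−8)/6)² = 5.444

Forward pass:
ES_Task 1 = 0; EF_Task 1 = 9
ES_Task 2 = 0; EF_Task 2 = 6
ES_Task 3 = 0; EF_Task 3 = 9
ES_Task 4 = 0; EF_Task 4 = 13
ES_Task 5 = 0; EF_Task 5 = 5
ES_Task 6 = max(EF_Task 2=6, EF_Task 3=9) = 9; EF_Task 6 = 9+11 = 20
ES_Task 7 = 5; EF_Task 7 = 5+7 = 12
ES_Task 8 = max(EF_Task 1=9, EF_Task 3=9) = 9; EF_Task 8 = 9+10 = 19
ES_Task 9 = 5; EF_Task 9 = 5+13 = 18
ES_Task 10 = max(EF_Task 4=13, EF_Task 6=20, EF_Task 7=12, EF_Task 8=19, EF_Task 9=18) = 20; EF_Task 10 = 20+13 = 33
Expected project duration μ = 33 days. Critical path: Task 3 → Task 6 → Task 10.

Variance along critical path = 9.000 + 1.000 + 5.444 = 15.444; σ = √15.444 = 3.930 days.
Z = (27 − 33) / 3.930 = -1.527
P(T ≤ 27) = Φ(-1.527) ≈ 0.063

0.063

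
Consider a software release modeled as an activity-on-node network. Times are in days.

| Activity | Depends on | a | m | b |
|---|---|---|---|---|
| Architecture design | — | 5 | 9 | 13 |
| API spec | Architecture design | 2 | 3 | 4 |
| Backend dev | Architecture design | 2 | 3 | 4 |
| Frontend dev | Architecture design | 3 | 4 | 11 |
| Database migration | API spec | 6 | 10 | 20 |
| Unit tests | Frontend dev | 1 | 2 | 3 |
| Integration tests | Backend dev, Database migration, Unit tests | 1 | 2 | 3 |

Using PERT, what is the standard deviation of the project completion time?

te_Architecture design = (5 + 4·9 + 13)/6 = 54/6 = 9; σ²_Architecture design = ((13−5)/6)² = 1.778
te_API spec = (2 + 4·3 + 4)/6 = 18/6 = 3; σ²_API spec = ((4−2)/6)² = 0.111
te_Backend dev = (2 + 4·3 + 4)/6 = 18/6 = 3; σ²_Backend dev = ((4−2)/6)² = 0.111
te_Frontend dev = (3 + 4·4 + 11)/6 = 30/6 = 5; σ²_Frontend dev = ((11−3)/6)² = 1.778
te_Database migration = (6 + 4·10 + 20)/6 = 66/6 = 11; σ²_Database migration = ((20−6)/6)² = 5.444
te_Unit tests = (1 + 4·2 + 3)/6 = 12/6 = 2; σ²_Unit tests = ((3−1)/6)² = 0.111
te_Integration tests = (1 + 4·2 + 3)/6 = 12/6 = 2; σ²_Integration tests = ((3−1)/6)² = 0.111

Forward pass:
ES_Architecture design = 0; EF_Architecture design = 9
ES_API spec = 9; EF_API spec = 9+3 = 12
ES_Backend dev = 9; EF_Backend dev = 9+3 = 12
ES_Frontend dev = 9; EF_Frontend dev = 9+5 = 14
ES_Database migration = 12; EF_Database migration = 12+11 = 23
ES_Unit tests = 14; EF_Unit tests = 14+2 = 16
ES_Integration tests = max(EF_Backend dev=12, EF_Database migration=23, EF_Unit tests=16) = 23; EF_Integration tests = 23+2 = 25
Expected project duration μ = 25 days. Critical path: Architecture design → API spec → Database migration → Integration tests.

Variance along critical path = 1.778 + 0.111 + 5.444 + 0.111 = 7.444
σ = √7.444 = 2.728 days

2.73 days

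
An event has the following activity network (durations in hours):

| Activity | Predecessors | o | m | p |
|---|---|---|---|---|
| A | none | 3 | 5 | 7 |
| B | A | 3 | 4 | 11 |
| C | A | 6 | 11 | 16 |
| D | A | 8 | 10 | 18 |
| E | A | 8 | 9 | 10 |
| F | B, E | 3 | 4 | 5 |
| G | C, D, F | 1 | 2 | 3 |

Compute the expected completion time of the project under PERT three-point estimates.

20 hours

te_A = (3 + 4·5 + 7)/6 = 30/6 = 5
te_B = (3 + 4·4 + 11)/6 = 30/6 = 5
te_C = (6 + 4·11 + 16)/6 = 66/6 = 11
te_D = (8 + 4·10 + 18)/6 = 66/6 = 11
te_E = (8 + 4·9 + 10)/6 = 54/6 = 9
te_F = (3 + 4·4 + 5)/6 = 24/6 = 4
te_G = (1 + 4·2 + 3)/6 = 12/6 = 2

Forward pass:
ES_A = 0; EF_A = 5
ES_B = 5; EF_B = 5+5 = 10
ES_C = 5; EF_C = 5+11 = 16
ES_D = 5; EF_D = 5+11 = 16
ES_E = 5; EF_E = 5+9 = 14
ES_F = max(EF_B=10, EF_E=14) = 14; EF_F = 14+4 = 18
ES_G = max(EF_C=16, EF_D=16, EF_F=18) = 18; EF_G = 18+2 = 20
Expected project duration μ = 20 hours. Critical path: A → E → F → G.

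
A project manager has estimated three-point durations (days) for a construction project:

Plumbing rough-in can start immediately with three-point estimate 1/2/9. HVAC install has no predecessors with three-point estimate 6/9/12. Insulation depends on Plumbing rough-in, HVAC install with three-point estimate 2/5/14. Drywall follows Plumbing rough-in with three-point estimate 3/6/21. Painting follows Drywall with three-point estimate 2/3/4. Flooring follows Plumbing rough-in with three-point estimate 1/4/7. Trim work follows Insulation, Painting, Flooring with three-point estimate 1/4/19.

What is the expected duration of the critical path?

21 days

te_Plumbing rough-in = (1 + 4·2 + 9)/6 = 18/6 = 3
te_HVAC install = (6 + 4·9 + 12)/6 = 54/6 = 9
te_Insulation = (2 + 4·5 + 14)/6 = 36/6 = 6
te_Drywall = (3 + 4·6 + 21)/6 = 48/6 = 8
te_Painting = (2 + 4·3 + 4)/6 = 18/6 = 3
te_Flooring = (1 + 4·4 + 7)/6 = 24/6 = 4
te_Trim work = (1 + 4·4 + 19)/6 = 36/6 = 6

Forward pass:
ES_Plumbing rough-in = 0; EF_Plumbing rough-in = 3
ES_HVAC install = 0; EF_HVAC install = 9
ES_Insulation = max(EF_Plumbing rough-in=3, EF_HVAC install=9) = 9; EF_Insulation = 9+6 = 15
ES_Drywall = 3; EF_Drywall = 3+8 = 11
ES_Painting = 11; EF_Painting = 11+3 = 14
ES_Flooring = 3; EF_Flooring = 3+4 = 7
ES_Trim work = max(EF_Insulation=15, EF_Painting=14, EF_Flooring=7) = 15; EF_Trim work = 15+6 = 21
Expected project duration μ = 21 days. Critical path: HVAC install → Insulation → Trim work.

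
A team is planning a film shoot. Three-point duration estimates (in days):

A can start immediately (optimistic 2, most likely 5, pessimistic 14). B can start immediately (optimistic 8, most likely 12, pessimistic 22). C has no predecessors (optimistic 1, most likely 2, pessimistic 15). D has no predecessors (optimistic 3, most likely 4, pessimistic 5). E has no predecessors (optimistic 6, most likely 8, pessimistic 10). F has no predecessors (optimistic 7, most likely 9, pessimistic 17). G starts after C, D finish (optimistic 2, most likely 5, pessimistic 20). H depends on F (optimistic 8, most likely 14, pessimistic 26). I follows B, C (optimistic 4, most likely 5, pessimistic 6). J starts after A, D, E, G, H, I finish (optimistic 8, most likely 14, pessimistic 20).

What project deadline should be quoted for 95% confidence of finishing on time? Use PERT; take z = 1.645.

te_A = (2 + 4·5 + 14)/6 = 36/6 = 6; σ²_A = ((14−2)/6)² = 4.000
te_B = (8 + 4·12 + 22)/6 = 78/6 = 13; σ²_B = ((22−8)/6)² = 5.444
te_C = (1 + 4·2 + 15)/6 = 24/6 = 4; σ²_C = ((15−1)/6)² = 5.444
te_D = (3 + 4·4 + 5)/6 = 24/6 = 4; σ²_D = ((5−3)/6)² = 0.111
te_E = (6 + 4·8 + 10)/6 = 48/6 = 8; σ²_E = ((10−6)/6)² = 0.444
te_F = (7 + 4·9 + 17)/6 = 60/6 = 10; σ²_F = ((17−7)/6)² = 2.778
te_G = (2 + 4·5 + 20)/6 = 42/6 = 7; σ²_G = ((20−2)/6)² = 9.000
te_H = (8 + 4·14 + 26)/6 = 90/6 = 15; σ²_H = ((26−8)/6)² = 9.000
te_I = (4 + 4·5 + 6)/6 = 30/6 = 5; σ²_I = ((6−4)/6)² = 0.111
te_J = (8 + 4·14 + 20)/6 = 84/6 = 14; σ²_J = ((20−8)/6)² = 4.000

Forward pass:
ES_A = 0; EF_A = 6
ES_B = 0; EF_B = 13
ES_C = 0; EF_C = 4
ES_D = 0; EF_D = 4
ES_E = 0; EF_E = 8
ES_F = 0; EF_F = 10
ES_G = max(EF_C=4, EF_D=4) = 4; EF_G = 4+7 = 11
ES_H = 10; EF_H = 10+15 = 25
ES_I = max(EF_B=13, EF_C=4) = 13; EF_I = 13+5 = 18
ES_J = max(EF_A=6, EF_D=4, EF_E=8, EF_G=11, EF_H=25, EF_I=18) = 25; EF_J = 25+14 = 39
Expected project duration μ = 39 days. Critical path: F → H → J.

Variance along critical path = 2.778 + 9.000 + 4.000 = 15.778; σ = 3.972 days.
D = μ + z·σ = 39 + 1.645·3.972 = 45.5 days

45.5 days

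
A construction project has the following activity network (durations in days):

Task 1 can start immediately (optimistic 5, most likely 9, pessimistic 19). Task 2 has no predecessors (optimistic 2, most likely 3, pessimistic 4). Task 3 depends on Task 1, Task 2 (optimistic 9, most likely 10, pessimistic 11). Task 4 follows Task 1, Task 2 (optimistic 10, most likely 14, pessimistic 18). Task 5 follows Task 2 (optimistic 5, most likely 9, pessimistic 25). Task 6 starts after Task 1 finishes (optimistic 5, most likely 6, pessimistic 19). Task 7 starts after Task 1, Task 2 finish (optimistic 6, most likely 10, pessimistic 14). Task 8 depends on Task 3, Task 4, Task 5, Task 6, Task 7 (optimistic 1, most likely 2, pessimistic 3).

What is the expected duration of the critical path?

26 days

te_Task 1 = (5 + 4·9 + 19)/6 = 60/6 = 10
te_Task 2 = (2 + 4·3 + 4)/6 = 18/6 = 3
te_Task 3 = (9 + 4·10 + 11)/6 = 60/6 = 10
te_Task 4 = (10 + 4·14 + 18)/6 = 84/6 = 14
te_Task 5 = (5 + 4·9 + 25)/6 = 66/6 = 11
te_Task 6 = (5 + 4·6 + 19)/6 = 48/6 = 8
te_Task 7 = (6 + 4·10 + 14)/6 = 60/6 = 10
te_Task 8 = (1 + 4·2 + 3)/6 = 12/6 = 2

Forward pass:
ES_Task 1 = 0; EF_Task 1 = 10
ES_Task 2 = 0; EF_Task 2 = 3
ES_Task 3 = max(EF_Task 1=10, EF_Task 2=3) = 10; EF_Task 3 = 10+10 = 20
ES_Task 4 = max(EF_Task 1=10, EF_Task 2=3) = 10; EF_Task 4 = 10+14 = 24
ES_Task 5 = 3; EF_Task 5 = 3+11 = 14
ES_Task 6 = 10; EF_Task 6 = 10+8 = 18
ES_Task 7 = max(EF_Task 1=10, EF_Task 2=3) = 10; EF_Task 7 = 10+10 = 20
ES_Task 8 = max(EF_Task 3=20, EF_Task 4=24, EF_Task 5=14, EF_Task 6=18, EF_Task 7=20) = 24; EF_Task 8 = 24+2 = 26
Expected project duration μ = 26 days. Critical path: Task 1 → Task 4 → Task 8.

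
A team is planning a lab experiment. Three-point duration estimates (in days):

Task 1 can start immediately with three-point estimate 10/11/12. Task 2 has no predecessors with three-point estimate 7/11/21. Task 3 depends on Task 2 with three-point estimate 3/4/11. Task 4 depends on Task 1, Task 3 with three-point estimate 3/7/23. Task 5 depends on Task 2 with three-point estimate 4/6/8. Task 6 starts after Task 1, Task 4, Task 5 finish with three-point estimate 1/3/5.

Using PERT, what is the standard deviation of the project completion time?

te_Task 1 = (10 + 4·11 + 12)/6 = 66/6 = 11; σ²_Task 1 = ((12−10)/6)² = 0.111
te_Task 2 = (7 + 4·11 + 21)/6 = 72/6 = 12; σ²_Task 2 = ((21−7)/6)² = 5.444
te_Task 3 = (3 + 4·4 + 11)/6 = 30/6 = 5; σ²_Task 3 = ((11−3)/6)² = 1.778
te_Task 4 = (3 + 4·7 + 23)/6 = 54/6 = 9; σ²_Task 4 = ((23−3)/6)² = 11.111
te_Task 5 = (4 + 4·6 + 8)/6 = 36/6 = 6; σ²_Task 5 = ((8−4)/6)² = 0.444
te_Task 6 = (1 + 4·3 + 5)/6 = 18/6 = 3; σ²_Task 6 = ((5−1)/6)² = 0.444

Forward pass:
ES_Task 1 = 0; EF_Task 1 = 11
ES_Task 2 = 0; EF_Task 2 = 12
ES_Task 3 = 12; EF_Task 3 = 12+5 = 17
ES_Task 4 = max(EF_Task 1=11, EF_Task 3=17) = 17; EF_Task 4 = 17+9 = 26
ES_Task 5 = 12; EF_Task 5 = 12+6 = 18
ES_Task 6 = max(EF_Task 1=11, EF_Task 4=26, EF_Task 5=18) = 26; EF_Task 6 = 26+3 = 29
Expected project duration μ = 29 days. Critical path: Task 2 → Task 3 → Task 4 → Task 6.

Variance along critical path = 5.444 + 1.778 + 11.111 + 0.444 = 18.778
σ = √18.778 = 4.333 days

4.33 days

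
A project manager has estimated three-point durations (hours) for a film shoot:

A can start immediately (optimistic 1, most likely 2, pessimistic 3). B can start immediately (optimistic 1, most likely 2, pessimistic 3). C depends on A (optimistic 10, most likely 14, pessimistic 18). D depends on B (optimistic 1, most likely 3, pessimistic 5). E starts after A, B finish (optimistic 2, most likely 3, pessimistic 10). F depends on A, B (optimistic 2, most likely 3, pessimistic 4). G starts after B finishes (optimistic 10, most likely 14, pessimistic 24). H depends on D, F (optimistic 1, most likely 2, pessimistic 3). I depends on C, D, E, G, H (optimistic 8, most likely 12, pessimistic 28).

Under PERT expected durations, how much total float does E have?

11 hours

te_A = (1 + 4·2 + 3)/6 = 12/6 = 2
te_B = (1 + 4·2 + 3)/6 = 12/6 = 2
te_C = (10 + 4·14 + 18)/6 = 84/6 = 14
te_D = (1 + 4·3 + 5)/6 = 18/6 = 3
te_E = (2 + 4·3 + 10)/6 = 24/6 = 4
te_F = (2 + 4·3 + 4)/6 = 18/6 = 3
te_G = (10 + 4·14 + 24)/6 = 90/6 = 15
te_H = (1 + 4·2 + 3)/6 = 12/6 = 2
te_I = (8 + 4·12 + 28)/6 = 84/6 = 14

Forward pass:
ES_A = 0; EF_A = 2
ES_B = 0; EF_B = 2
ES_C = 2; EF_C = 2+14 = 16
ES_D = 2; EF_D = 2+3 = 5
ES_E = max(EF_A=2, EF_B=2) = 2; EF_E = 2+4 = 6
ES_F = max(EF_A=2, EF_B=2) = 2; EF_F = 2+3 = 5
ES_G = 2; EF_G = 2+15 = 17
ES_H = max(EF_D=5, EF_F=5) = 5; EF_H = 5+2 = 7
ES_I = max(EF_C=16, EF_D=5, EF_E=6, EF_G=17, EF_H=7) = 17; EF_I = 17+14 = 31
Expected project duration μ = 31 hours. Critical path: B → G → I.

Backward pass:
LF_I = 31; LS_I = 31−14 = 17
LF_H = LS_I = 17; LS_H = 17−2 = 15
LF_G = LS_I = 17; LS_G = 17−15 = 2
LF_F = LS_H = 15; LS_F = 15−3 = 12
LF_E = LS_I = 17; LS_E = 17−4 = 13
LF_D = min(LS_H=15, LS_I=17) = 15; LS_D = 15−3 = 12
LF_C = LS_I = 17; LS_C = 17−14 = 3
LF_B = min(LS_D=12, LS_E=13, LS_F=12, LS_G=2) = 2; LS_B = 2−2 = 0
LF_A = min(LS_C=3, LS_E=13, LS_F=12) = 3; LS_A = 3−2 = 1
Slack_E = LS_E − ES_E = 13 − 2 = 11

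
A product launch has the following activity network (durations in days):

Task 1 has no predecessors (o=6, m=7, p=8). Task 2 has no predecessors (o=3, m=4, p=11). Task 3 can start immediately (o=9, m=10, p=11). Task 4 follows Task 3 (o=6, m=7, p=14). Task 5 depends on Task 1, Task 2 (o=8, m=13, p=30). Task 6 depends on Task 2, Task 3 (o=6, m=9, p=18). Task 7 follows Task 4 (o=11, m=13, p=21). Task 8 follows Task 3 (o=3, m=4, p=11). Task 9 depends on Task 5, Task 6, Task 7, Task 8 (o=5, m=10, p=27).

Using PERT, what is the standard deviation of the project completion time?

te_Task 1 = (6 + 4·7 + 8)/6 = 42/6 = 7; σ²_Task 1 = ((8−6)/6)² = 0.111
te_Task 2 = (3 + 4·4 + 11)/6 = 30/6 = 5; σ²_Task 2 = ((11−3)/6)² = 1.778
te_Task 3 = (9 + 4·10 + 11)/6 = 60/6 = 10; σ²_Task 3 = ((11−9)/6)² = 0.111
te_Task 4 = (6 + 4·7 + 14)/6 = 48/6 = 8; σ²_Task 4 = ((14−6)/6)² = 1.778
te_Task 5 = (8 + 4·13 + 30)/6 = 90/6 = 15; σ²_Task 5 = ((30−8)/6)² = 13.444
te_Task 6 = (6 + 4·9 + 18)/6 = 60/6 = 10; σ²_Task 6 = ((18−6)/6)² = 4.000
te_Task 7 = (11 + 4·13 + 21)/6 = 84/6 = 14; σ²_Task 7 = ((21−11)/6)² = 2.778
te_Task 8 = (3 + 4·4 + 11)/6 = 30/6 = 5; σ²_Task 8 = ((11−3)/6)² = 1.778
te_Task 9 = (5 + 4·10 + 27)/6 = 72/6 = 12; σ²_Task 9 = ((27−5)/6)² = 13.444

Forward pass:
ES_Task 1 = 0; EF_Task 1 = 7
ES_Task 2 = 0; EF_Task 2 = 5
ES_Task 3 = 0; EF_Task 3 = 10
ES_Task 4 = 10; EF_Task 4 = 10+8 = 18
ES_Task 5 = max(EF_Task 1=7, EF_Task 2=5) = 7; EF_Task 5 = 7+15 = 22
ES_Task 6 = max(EF_Task 2=5, EF_Task 3=10) = 10; EF_Task 6 = 10+10 = 20
ES_Task 7 = 18; EF_Task 7 = 18+14 = 32
ES_Task 8 = 10; EF_Task 8 = 10+5 = 15
ES_Task 9 = max(EF_Task 5=22, EF_Task 6=20, EF_Task 7=32, EF_Task 8=15) = 32; EF_Task 9 = 32+12 = 44
Expected project duration μ = 44 days. Critical path: Task 3 → Task 4 → Task 7 → Task 9.

Variance along critical path = 0.111 + 1.778 + 2.778 + 13.444 = 18.111
σ = √18.111 = 4.256 days

4.26 days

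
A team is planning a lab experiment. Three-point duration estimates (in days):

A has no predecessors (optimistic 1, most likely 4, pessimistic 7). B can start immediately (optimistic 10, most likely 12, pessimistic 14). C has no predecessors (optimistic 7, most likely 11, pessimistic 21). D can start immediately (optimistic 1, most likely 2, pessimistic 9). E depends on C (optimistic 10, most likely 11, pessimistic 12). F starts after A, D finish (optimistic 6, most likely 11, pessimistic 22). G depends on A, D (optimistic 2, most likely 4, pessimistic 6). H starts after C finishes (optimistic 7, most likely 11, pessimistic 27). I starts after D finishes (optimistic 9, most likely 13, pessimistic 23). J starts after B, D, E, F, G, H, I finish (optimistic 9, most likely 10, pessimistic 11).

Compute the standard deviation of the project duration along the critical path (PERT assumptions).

4.08 days

te_A = (1 + 4·4 + 7)/6 = 24/6 = 4; σ²_A = ((7−1)/6)² = 1.000
te_B = (10 + 4·12 + 14)/6 = 72/6 = 12; σ²_B = ((14−10)/6)² = 0.444
te_C = (7 + 4·11 + 21)/6 = 72/6 = 12; σ²_C = ((21−7)/6)² = 5.444
te_D = (1 + 4·2 + 9)/6 = 18/6 = 3; σ²_D = ((9−1)/6)² = 1.778
te_E = (10 + 4·11 + 12)/6 = 66/6 = 11; σ²_E = ((12−10)/6)² = 0.111
te_F = (6 + 4·11 + 22)/6 = 72/6 = 12; σ²_F = ((22−6)/6)² = 7.111
te_G = (2 + 4·4 + 6)/6 = 24/6 = 4; σ²_G = ((6−2)/6)² = 0.444
te_H = (7 + 4·11 + 27)/6 = 78/6 = 13; σ²_H = ((27−7)/6)² = 11.111
te_I = (9 + 4·13 + 23)/6 = 84/6 = 14; σ²_I = ((23−9)/6)² = 5.444
te_J = (9 + 4·10 + 11)/6 = 60/6 = 10; σ²_J = ((11−9)/6)² = 0.111

Forward pass:
ES_A = 0; EF_A = 4
ES_B = 0; EF_B = 12
ES_C = 0; EF_C = 12
ES_D = 0; EF_D = 3
ES_E = 12; EF_E = 12+11 = 23
ES_F = max(EF_A=4, EF_D=3) = 4; EF_F = 4+12 = 16
ES_G = max(EF_A=4, EF_D=3) = 4; EF_G = 4+4 = 8
ES_H = 12; EF_H = 12+13 = 25
ES_I = 3; EF_I = 3+14 = 17
ES_J = max(EF_B=12, EF_D=3, EF_E=23, EF_F=16, EF_G=8, EF_H=25, EF_I=17) = 25; EF_J = 25+10 = 35
Expected project duration μ = 35 days. Critical path: C → H → J.

Variance along critical path = 5.444 + 11.111 + 0.111 = 16.667
σ = √16.667 = 4.082 days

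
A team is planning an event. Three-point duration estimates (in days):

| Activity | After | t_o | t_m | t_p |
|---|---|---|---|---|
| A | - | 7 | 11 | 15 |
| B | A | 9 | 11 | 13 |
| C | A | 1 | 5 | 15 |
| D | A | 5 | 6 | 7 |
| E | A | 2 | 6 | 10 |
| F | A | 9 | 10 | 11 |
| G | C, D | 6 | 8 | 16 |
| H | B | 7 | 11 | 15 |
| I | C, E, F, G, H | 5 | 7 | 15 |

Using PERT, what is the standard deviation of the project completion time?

te_A = (7 + 4·11 + 15)/6 = 66/6 = 11; σ²_A = ((15−7)/6)² = 1.778
te_B = (9 + 4·11 + 13)/6 = 66/6 = 11; σ²_B = ((13−9)/6)² = 0.444
te_C = (1 + 4·5 + 15)/6 = 36/6 = 6; σ²_C = ((15−1)/6)² = 5.444
te_D = (5 + 4·6 + 7)/6 = 36/6 = 6; σ²_D = ((7−5)/6)² = 0.111
te_E = (2 + 4·6 + 10)/6 = 36/6 = 6; σ²_E = ((10−2)/6)² = 1.778
te_F = (9 + 4·10 + 11)/6 = 60/6 = 10; σ²_F = ((11−9)/6)² = 0.111
te_G = (6 + 4·8 + 16)/6 = 54/6 = 9; σ²_G = ((16−6)/6)² = 2.778
te_H = (7 + 4·11 + 15)/6 = 66/6 = 11; σ²_H = ((15−7)/6)² = 1.778
te_I = (5 + 4·7 + 15)/6 = 48/6 = 8; σ²_I = ((15−5)/6)² = 2.778

Forward pass:
ES_A = 0; EF_A = 11
ES_B = 11; EF_B = 11+11 = 22
ES_C = 11; EF_C = 11+6 = 17
ES_D = 11; EF_D = 11+6 = 17
ES_E = 11; EF_E = 11+6 = 17
ES_F = 11; EF_F = 11+10 = 21
ES_G = max(EF_C=17, EF_D=17) = 17; EF_G = 17+9 = 26
ES_H = 22; EF_H = 22+11 = 33
ES_I = max(EF_C=17, EF_E=17, EF_F=21, EF_G=26, EF_H=33) = 33; EF_I = 33+8 = 41
Expected project duration μ = 41 days. Critical path: A → B → H → I.

Variance along critical path = 1.778 + 0.444 + 1.778 + 2.778 = 6.778
σ = √6.778 = 2.603 days

2.60 days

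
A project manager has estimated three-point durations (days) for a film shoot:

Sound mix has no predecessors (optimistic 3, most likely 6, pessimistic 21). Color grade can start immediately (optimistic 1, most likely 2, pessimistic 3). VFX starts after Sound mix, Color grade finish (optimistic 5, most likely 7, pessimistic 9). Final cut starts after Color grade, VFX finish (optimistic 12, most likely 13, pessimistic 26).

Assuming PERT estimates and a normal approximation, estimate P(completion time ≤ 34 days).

te_Sound mix = (3 + 4·6 + 21)/6 = 48/6 = 8; σ²_Sound mix = ((21−3)/6)² = 9.000
te_Color grade = (1 + 4·2 + 3)/6 = 12/6 = 2; σ²_Color grade = ((3−1)/6)² = 0.111
te_VFX = (5 + 4·7 + 9)/6 = 42/6 = 7; σ²_VFX = ((9−5)/6)² = 0.444
te_Final cut = (12 + 4·13 + 26)/6 = 90/6 = 15; σ²_Final cut = ((26−12)/6)² = 5.444

Forward pass:
ES_Sound mix = 0; EF_Sound mix = 8
ES_Color grade = 0; EF_Color grade = 2
ES_VFX = max(EF_Sound mix=8, EF_Color grade=2) = 8; EF_VFX = 8+7 = 15
ES_Final cut = max(EF_Color grade=2, EF_VFX=15) = 15; EF_Final cut = 15+15 = 30
Expected project duration μ = 30 days. Critical path: Sound mix → VFX → Final cut.

Variance along critical path = 9.000 + 0.444 + 5.444 = 14.889; σ = √14.889 = 3.859 days.
Z = (34 − 30) / 3.859 = 1.037
P(T ≤ 34) = Φ(1.037) ≈ 0.850

0.850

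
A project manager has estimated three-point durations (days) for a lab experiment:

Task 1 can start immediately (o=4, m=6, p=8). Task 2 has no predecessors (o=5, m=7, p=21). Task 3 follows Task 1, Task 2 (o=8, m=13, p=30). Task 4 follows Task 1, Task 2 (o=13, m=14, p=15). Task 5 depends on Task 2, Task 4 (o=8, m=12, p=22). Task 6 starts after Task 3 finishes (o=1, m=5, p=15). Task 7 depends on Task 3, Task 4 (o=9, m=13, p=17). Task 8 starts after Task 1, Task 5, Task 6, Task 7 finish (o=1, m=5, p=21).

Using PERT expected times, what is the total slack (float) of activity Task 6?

te_Task 1 = (4 + 4·6 + 8)/6 = 36/6 = 6
te_Task 2 = (5 + 4·7 + 21)/6 = 54/6 = 9
te_Task 3 = (8 + 4·13 + 30)/6 = 90/6 = 15
te_Task 4 = (13 + 4·14 + 15)/6 = 84/6 = 14
te_Task 5 = (8 + 4·12 + 22)/6 = 78/6 = 13
te_Task 6 = (1 + 4·5 + 15)/6 = 36/6 = 6
te_Task 7 = (9 + 4·13 + 17)/6 = 78/6 = 13
te_Task 8 = (1 + 4·5 + 21)/6 = 42/6 = 7

Forward pass:
ES_Task 1 = 0; EF_Task 1 = 6
ES_Task 2 = 0; EF_Task 2 = 9
ES_Task 3 = max(EF_Task 1=6, EF_Task 2=9) = 9; EF_Task 3 = 9+15 = 24
ES_Task 4 = max(EF_Task 1=6, EF_Task 2=9) = 9; EF_Task 4 = 9+14 = 23
ES_Task 5 = max(EF_Task 2=9, EF_Task 4=23) = 23; EF_Task 5 = 23+13 = 36
ES_Task 6 = 24; EF_Task 6 = 24+6 = 30
ES_Task 7 = max(EF_Task 3=24, EF_Task 4=23) = 24; EF_Task 7 = 24+13 = 37
ES_Task 8 = max(EF_Task 1=6, EF_Task 5=36, EF_Task 6=30, EF_Task 7=37) = 37; EF_Task 8 = 37+7 = 44
Expected project duration μ = 44 days. Critical path: Task 2 → Task 3 → Task 7 → Task 8.

Backward pass:
LF_Task 8 = 44; LS_Task 8 = 44−7 = 37
LF_Task 7 = LS_Task 8 = 37; LS_Task 7 = 37−13 = 24
LF_Task 6 = LS_Task 8 = 37; LS_Task 6 = 37−6 = 31
LF_Task 5 = LS_Task 8 = 37; LS_Task 5 = 37−13 = 24
LF_Task 4 = min(LS_Task 5=24, LS_Task 7=24) = 24; LS_Task 4 = 24−14 = 10
LF_Task 3 = min(LS_Task 6=31, LS_Task 7=24) = 24; LS_Task 3 = 24−15 = 9
LF_Task 2 = min(LS_Task 3=9, LS_Task 4=10, LS_Task 5=24) = 9; LS_Task 2 = 9−9 = 0
LF_Task 1 = min(LS_Task 3=9, LS_Task 4=10, LS_Task 8=37) = 9; LS_Task 1 = 9−6 = 3
Slack_Task 6 = LS_Task 6 − ES_Task 6 = 31 − 24 = 7

7 days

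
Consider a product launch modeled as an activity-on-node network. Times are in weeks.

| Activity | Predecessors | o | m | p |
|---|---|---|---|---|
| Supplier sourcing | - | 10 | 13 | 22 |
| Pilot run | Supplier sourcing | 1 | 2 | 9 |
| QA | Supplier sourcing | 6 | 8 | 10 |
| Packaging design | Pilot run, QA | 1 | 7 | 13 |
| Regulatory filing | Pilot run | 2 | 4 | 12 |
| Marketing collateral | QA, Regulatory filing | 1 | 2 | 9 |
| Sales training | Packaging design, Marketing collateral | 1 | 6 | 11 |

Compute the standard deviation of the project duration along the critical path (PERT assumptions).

te_Supplier sourcing = (10 + 4·13 + 22)/6 = 84/6 = 14; σ²_Supplier sourcing = ((22−10)/6)² = 4.000
te_Pilot run = (1 + 4·2 + 9)/6 = 18/6 = 3; σ²_Pilot run = ((9−1)/6)² = 1.778
te_QA = (6 + 4·8 + 10)/6 = 48/6 = 8; σ²_QA = ((10−6)/6)² = 0.444
te_Packaging design = (1 + 4·7 + 13)/6 = 42/6 = 7; σ²_Packaging design = ((13−1)/6)² = 4.000
te_Regulatory filing = (2 + 4·4 + 12)/6 = 30/6 = 5; σ²_Regulatory filing = ((12−2)/6)² = 2.778
te_Marketing collateral = (1 + 4·2 + 9)/6 = 18/6 = 3; σ²_Marketing collateral = ((9−1)/6)² = 1.778
te_Sales training = (1 + 4·6 + 11)/6 = 36/6 = 6; σ²_Sales training = ((11−1)/6)² = 2.778

Forward pass:
ES_Supplier sourcing = 0; EF_Supplier sourcing = 14
ES_Pilot run = 14; EF_Pilot run = 14+3 = 17
ES_QA = 14; EF_QA = 14+8 = 22
ES_Packaging design = max(EF_Pilot run=17, EF_QA=22) = 22; EF_Packaging design = 22+7 = 29
ES_Regulatory filing = 17; EF_Regulatory filing = 17+5 = 22
ES_Marketing collateral = max(EF_QA=22, EF_Regulatory filing=22) = 22; EF_Marketing collateral = 22+3 = 25
ES_Sales training = max(EF_Packaging design=29, EF_Marketing collateral=25) = 29; EF_Sales training = 29+6 = 35
Expected project duration μ = 35 weeks. Critical path: Supplier sourcing → QA → Packaging design → Sales training.

Variance along critical path = 4.000 + 0.444 + 4.000 + 2.778 = 11.222
σ = √11.222 = 3.350 weeks

3.35 weeks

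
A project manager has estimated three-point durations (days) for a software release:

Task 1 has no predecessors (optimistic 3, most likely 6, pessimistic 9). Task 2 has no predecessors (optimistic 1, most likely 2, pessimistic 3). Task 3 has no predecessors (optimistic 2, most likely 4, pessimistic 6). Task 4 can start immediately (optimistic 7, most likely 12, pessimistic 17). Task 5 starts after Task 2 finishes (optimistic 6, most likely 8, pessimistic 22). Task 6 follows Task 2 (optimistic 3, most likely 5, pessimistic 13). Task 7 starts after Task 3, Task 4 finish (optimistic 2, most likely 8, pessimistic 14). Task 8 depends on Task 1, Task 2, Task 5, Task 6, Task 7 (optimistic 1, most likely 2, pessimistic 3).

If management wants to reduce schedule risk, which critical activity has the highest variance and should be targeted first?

te_Task 1 = (3 + 4·6 + 9)/6 = 36/6 = 6; σ²_Task 1 = ((9−3)/6)² = 1.000
te_Task 2 = (1 + 4·2 + 3)/6 = 12/6 = 2; σ²_Task 2 = ((3−1)/6)² = 0.111
te_Task 3 = (2 + 4·4 + 6)/6 = 24/6 = 4; σ²_Task 3 = ((6−2)/6)² = 0.444
te_Task 4 = (7 + 4·12 + 17)/6 = 72/6 = 12; σ²_Task 4 = ((17−7)/6)² = 2.778
te_Task 5 = (6 + 4·8 + 22)/6 = 60/6 = 10; σ²_Task 5 = ((22−6)/6)² = 7.111
te_Task 6 = (3 + 4·5 + 13)/6 = 36/6 = 6; σ²_Task 6 = ((13−3)/6)² = 2.778
te_Task 7 = (2 + 4·8 + 14)/6 = 48/6 = 8; σ²_Task 7 = ((14−2)/6)² = 4.000
te_Task 8 = (1 + 4·2 + 3)/6 = 12/6 = 2; σ²_Task 8 = ((3−1)/6)² = 0.111

Forward pass:
ES_Task 1 = 0; EF_Task 1 = 6
ES_Task 2 = 0; EF_Task 2 = 2
ES_Task 3 = 0; EF_Task 3 = 4
ES_Task 4 = 0; EF_Task 4 = 12
ES_Task 5 = 2; EF_Task 5 = 2+10 = 12
ES_Task 6 = 2; EF_Task 6 = 2+6 = 8
ES_Task 7 = max(EF_Task 3=4, EF_Task 4=12) = 12; EF_Task 7 = 12+8 = 20
ES_Task 8 = max(EF_Task 1=6, EF_Task 2=2, EF_Task 5=12, EF_Task 6=8, EF_Task 7=20) = 20; EF_Task 8 = 20+2 = 22
Expected project duration μ = 22 days. Critical path: Task 4 → Task 7 → Task 8.

Variances on critical path: σ²_Task 4=2.778, σ²_Task 7=4.000, σ²_Task 8=0.111.
Largest is σ²_Task 7 = 4.000.

Task 7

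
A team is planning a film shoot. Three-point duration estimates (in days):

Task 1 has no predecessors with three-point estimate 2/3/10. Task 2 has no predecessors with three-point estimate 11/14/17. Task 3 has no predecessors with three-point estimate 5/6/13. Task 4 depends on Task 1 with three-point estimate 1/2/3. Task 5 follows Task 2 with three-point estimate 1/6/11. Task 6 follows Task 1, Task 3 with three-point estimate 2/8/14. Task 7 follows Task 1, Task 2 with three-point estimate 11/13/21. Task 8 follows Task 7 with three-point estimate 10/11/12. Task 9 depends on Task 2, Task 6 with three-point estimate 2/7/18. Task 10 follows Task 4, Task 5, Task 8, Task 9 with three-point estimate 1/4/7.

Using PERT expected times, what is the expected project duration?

te_Task 1 = (2 + 4·3 + 10)/6 = 24/6 = 4
te_Task 2 = (11 + 4·14 + 17)/6 = 84/6 = 14
te_Task 3 = (5 + 4·6 + 13)/6 = 42/6 = 7
te_Task 4 = (1 + 4·2 + 3)/6 = 12/6 = 2
te_Task 5 = (1 + 4·6 + 11)/6 = 36/6 = 6
te_Task 6 = (2 + 4·8 + 14)/6 = 48/6 = 8
te_Task 7 = (11 + 4·13 + 21)/6 = 84/6 = 14
te_Task 8 = (10 + 4·11 + 12)/6 = 66/6 = 11
te_Task 9 = (2 + 4·7 + 18)/6 = 48/6 = 8
te_Task 10 = (1 + 4·4 + 7)/6 = 24/6 = 4

Forward pass:
ES_Task 1 = 0; EF_Task 1 = 4
ES_Task 2 = 0; EF_Task 2 = 14
ES_Task 3 = 0; EF_Task 3 = 7
ES_Task 4 = 4; EF_Task 4 = 4+2 = 6
ES_Task 5 = 14; EF_Task 5 = 14+6 = 20
ES_Task 6 = max(EF_Task 1=4, EF_Task 3=7) = 7; EF_Task 6 = 7+8 = 15
ES_Task 7 = max(EF_Task 1=4, EF_Task 2=14) = 14; EF_Task 7 = 14+14 = 28
ES_Task 8 = 28; EF_Task 8 = 28+11 = 39
ES_Task 9 = max(EF_Task 2=14, EF_Task 6=15) = 15; EF_Task 9 = 15+8 = 23
ES_Task 10 = max(EF_Task 4=6, EF_Task 5=20, EF_Task 8=39, EF_Task 9=23) = 39; EF_Task 10 = 39+4 = 43
Expected project duration μ = 43 days. Critical path: Task 2 → Task 7 → Task 8 → Task 10.

43 days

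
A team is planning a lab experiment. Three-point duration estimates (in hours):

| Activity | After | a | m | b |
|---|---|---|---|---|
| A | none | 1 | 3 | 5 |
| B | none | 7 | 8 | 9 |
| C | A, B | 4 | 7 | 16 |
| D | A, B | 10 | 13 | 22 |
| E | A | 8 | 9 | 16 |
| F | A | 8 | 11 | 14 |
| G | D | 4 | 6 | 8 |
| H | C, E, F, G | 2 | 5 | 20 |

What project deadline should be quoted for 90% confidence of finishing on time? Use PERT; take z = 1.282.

te_A = (1 + 4·3 + 5)/6 = 18/6 = 3; σ²_A = ((5−1)/6)² = 0.444
te_B = (7 + 4·8 + 9)/6 = 48/6 = 8; σ²_B = ((9−7)/6)² = 0.111
te_C = (4 + 4·7 + 16)/6 = 48/6 = 8; σ²_C = ((16−4)/6)² = 4.000
te_D = (10 + 4·13 + 22)/6 = 84/6 = 14; σ²_D = ((22−10)/6)² = 4.000
te_E = (8 + 4·9 + 16)/6 = 60/6 = 10; σ²_E = ((16−8)/6)² = 1.778
te_F = (8 + 4·11 + 14)/6 = 66/6 = 11; σ²_F = ((14−8)/6)² = 1.000
te_G = (4 + 4·6 + 8)/6 = 36/6 = 6; σ²_G = ((8−4)/6)² = 0.444
te_H = (2 + 4·5 + 20)/6 = 42/6 = 7; σ²_H = ((20−2)/6)² = 9.000

Forward pass:
ES_A = 0; EF_A = 3
ES_B = 0; EF_B = 8
ES_C = max(EF_A=3, EF_B=8) = 8; EF_C = 8+8 = 16
ES_D = max(EF_A=3, EF_B=8) = 8; EF_D = 8+14 = 22
ES_E = 3; EF_E = 3+10 = 13
ES_F = 3; EF_F = 3+11 = 14
ES_G = 22; EF_G = 22+6 = 28
ES_H = max(EF_C=16, EF_E=13, EF_F=14, EF_G=28) = 28; EF_H = 28+7 = 35
Expected project duration μ = 35 hours. Critical path: B → D → G → H.

Variance along critical path = 0.111 + 4.000 + 0.444 + 9.000 = 13.556; σ = 3.682 hours.
D = μ + z·σ = 35 + 1.282·3.682 = 39.7 hours

39.7 hours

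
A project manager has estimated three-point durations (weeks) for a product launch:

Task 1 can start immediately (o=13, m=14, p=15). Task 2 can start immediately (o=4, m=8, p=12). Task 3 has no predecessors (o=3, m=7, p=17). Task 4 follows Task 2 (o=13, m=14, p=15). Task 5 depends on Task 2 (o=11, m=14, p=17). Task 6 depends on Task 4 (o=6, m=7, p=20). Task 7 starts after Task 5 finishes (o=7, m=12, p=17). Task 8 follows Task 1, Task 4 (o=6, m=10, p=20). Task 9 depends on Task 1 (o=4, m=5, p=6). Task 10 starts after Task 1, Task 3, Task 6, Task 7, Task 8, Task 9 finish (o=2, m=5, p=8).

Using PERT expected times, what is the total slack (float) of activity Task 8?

te_Task 1 = (13 + 4·14 + 15)/6 = 84/6 = 14
te_Task 2 = (4 + 4·8 + 12)/6 = 48/6 = 8
te_Task 3 = (3 + 4·7 + 17)/6 = 48/6 = 8
te_Task 4 = (13 + 4·14 + 15)/6 = 84/6 = 14
te_Task 5 = (11 + 4·14 + 17)/6 = 84/6 = 14
te_Task 6 = (6 + 4·7 + 20)/6 = 54/6 = 9
te_Task 7 = (7 + 4·12 + 17)/6 = 72/6 = 12
te_Task 8 = (6 + 4·10 + 20)/6 = 66/6 = 11
te_Task 9 = (4 + 4·5 + 6)/6 = 30/6 = 5
te_Task 10 = (2 + 4·5 + 8)/6 = 30/6 = 5

Forward pass:
ES_Task 1 = 0; EF_Task 1 = 14
ES_Task 2 = 0; EF_Task 2 = 8
ES_Task 3 = 0; EF_Task 3 = 8
ES_Task 4 = 8; EF_Task 4 = 8+14 = 22
ES_Task 5 = 8; EF_Task 5 = 8+14 = 22
ES_Task 6 = 22; EF_Task 6 = 22+9 = 31
ES_Task 7 = 22; EF_Task 7 = 22+12 = 34
ES_Task 8 = max(EF_Task 1=14, EF_Task 4=22) = 22; EF_Task 8 = 22+11 = 33
ES_Task 9 = 14; EF_Task 9 = 14+5 = 19
ES_Task 10 = max(EF_Task 1=14, EF_Task 3=8, EF_Task 6=31, EF_Task 7=34, EF_Task 8=33, EF_Task 9=19) = 34; EF_Task 10 = 34+5 = 39
Expected project duration μ = 39 weeks. Critical path: Task 2 → Task 5 → Task 7 → Task 10.

Backward pass:
LF_Task 10 = 39; LS_Task 10 = 39−5 = 34
LF_Task 9 = LS_Task 10 = 34; LS_Task 9 = 34−5 = 29
LF_Task 8 = LS_Task 10 = 34; LS_Task 8 = 34−11 = 23
LF_Task 7 = LS_Task 10 = 34; LS_Task 7 = 34−12 = 22
LF_Task 6 = LS_Task 10 = 34; LS_Task 6 = 34−9 = 25
LF_Task 5 = LS_Task 7 = 22; LS_Task 5 = 22−14 = 8
LF_Task 4 = min(LS_Task 6=25, LS_Task 8=23) = 23; LS_Task 4 = 23−14 = 9
LF_Task 3 = LS_Task 10 = 34; LS_Task 3 = 34−8 = 26
LF_Task 2 = min(LS_Task 4=9, LS_Task 5=8) = 8; LS_Task 2 = 8−8 = 0
LF_Task 1 = min(LS_Task 8=23, LS_Task 9=29, LS_Task 10=34) = 23; LS_Task 1 = 23−14 = 9
Slack_Task 8 = LS_Task 8 − ES_Task 8 = 23 − 22 = 1

1 weeks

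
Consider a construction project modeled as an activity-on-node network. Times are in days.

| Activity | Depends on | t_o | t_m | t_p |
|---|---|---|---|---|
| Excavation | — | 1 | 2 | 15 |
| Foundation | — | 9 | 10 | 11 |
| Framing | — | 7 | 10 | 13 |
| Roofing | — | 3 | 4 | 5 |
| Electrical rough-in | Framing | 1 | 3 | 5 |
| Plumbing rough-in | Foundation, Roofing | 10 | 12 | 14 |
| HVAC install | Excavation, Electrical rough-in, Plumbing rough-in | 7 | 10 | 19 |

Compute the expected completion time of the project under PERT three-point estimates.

33 days

te_Excavation = (1 + 4·2 + 15)/6 = 24/6 = 4
te_Foundation = (9 + 4·10 + 11)/6 = 60/6 = 10
te_Framing = (7 + 4·10 + 13)/6 = 60/6 = 10
te_Roofing = (3 + 4·4 + 5)/6 = 24/6 = 4
te_Electrical rough-in = (1 + 4·3 + 5)/6 = 18/6 = 3
te_Plumbing rough-in = (10 + 4·12 + 14)/6 = 72/6 = 12
te_HVAC install = (7 + 4·10 + 19)/6 = 66/6 = 11

Forward pass:
ES_Excavation = 0; EF_Excavation = 4
ES_Foundation = 0; EF_Foundation = 10
ES_Framing = 0; EF_Framing = 10
ES_Roofing = 0; EF_Roofing = 4
ES_Electrical rough-in = 10; EF_Electrical rough-in = 10+3 = 13
ES_Plumbing rough-in = max(EF_Foundation=10, EF_Roofing=4) = 10; EF_Plumbing rough-in = 10+12 = 22
ES_HVAC install = max(EF_Excavation=4, EF_Electrical rough-in=13, EF_Plumbing rough-in=22) = 22; EF_HVAC install = 22+11 = 33
Expected project duration μ = 33 days. Critical path: Foundation → Plumbing rough-in → HVAC install.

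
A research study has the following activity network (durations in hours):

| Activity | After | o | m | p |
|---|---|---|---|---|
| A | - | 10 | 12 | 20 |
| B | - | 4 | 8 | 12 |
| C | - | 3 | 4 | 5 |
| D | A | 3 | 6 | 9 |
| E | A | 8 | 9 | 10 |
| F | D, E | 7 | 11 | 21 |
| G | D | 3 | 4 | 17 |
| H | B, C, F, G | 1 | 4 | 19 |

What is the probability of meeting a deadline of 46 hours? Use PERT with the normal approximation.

te_A = (10 + 4·12 + 20)/6 = 78/6 = 13; σ²_A = ((20−10)/6)² = 2.778
te_B = (4 + 4·8 + 12)/6 = 48/6 = 8; σ²_B = ((12−4)/6)² = 1.778
te_C = (3 + 4·4 + 5)/6 = 24/6 = 4; σ²_C = ((5−3)/6)² = 0.111
te_D = (3 + 4·6 + 9)/6 = 36/6 = 6; σ²_D = ((9−3)/6)² = 1.000
te_E = (8 + 4·9 + 10)/6 = 54/6 = 9; σ²_E = ((10−8)/6)² = 0.111
te_F = (7 + 4·11 + 21)/6 = 72/6 = 12; σ²_F = ((21−7)/6)² = 5.444
te_G = (3 + 4·4 + 17)/6 = 36/6 = 6; σ²_G = ((17−3)/6)² = 5.444
te_H = (1 + 4·4 + 19)/6 = 36/6 = 6; σ²_H = ((19−1)/6)² = 9.000

Forward pass:
ES_A = 0; EF_A = 13
ES_B = 0; EF_B = 8
ES_C = 0; EF_C = 4
ES_D = 13; EF_D = 13+6 = 19
ES_E = 13; EF_E = 13+9 = 22
ES_F = max(EF_D=19, EF_E=22) = 22; EF_F = 22+12 = 34
ES_G = 19; EF_G = 19+6 = 25
ES_H = max(EF_B=8, EF_C=4, EF_F=34, EF_G=25) = 34; EF_H = 34+6 = 40
Expected project duration μ = 40 hours. Critical path: A → E → F → H.

Variance along critical path = 2.778 + 0.111 + 5.444 + 9.000 = 17.333; σ = √17.333 = 4.163 hours.
Z = (46 − 40) / 4.163 = 1.441
P(T ≤ 46) = Φ(1.441) ≈ 0.925

0.925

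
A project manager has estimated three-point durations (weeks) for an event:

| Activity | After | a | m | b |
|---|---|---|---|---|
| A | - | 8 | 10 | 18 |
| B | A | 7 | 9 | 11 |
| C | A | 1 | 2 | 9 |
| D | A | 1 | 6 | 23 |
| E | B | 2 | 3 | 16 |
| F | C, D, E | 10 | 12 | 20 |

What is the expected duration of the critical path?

38 weeks

te_A = (8 + 4·10 + 18)/6 = 66/6 = 11
te_B = (7 + 4·9 + 11)/6 = 54/6 = 9
te_C = (1 + 4·2 + 9)/6 = 18/6 = 3
te_D = (1 + 4·6 + 23)/6 = 48/6 = 8
te_E = (2 + 4·3 + 16)/6 = 30/6 = 5
te_F = (10 + 4·12 + 20)/6 = 78/6 = 13

Forward pass:
ES_A = 0; EF_A = 11
ES_B = 11; EF_B = 11+9 = 20
ES_C = 11; EF_C = 11+3 = 14
ES_D = 11; EF_D = 11+8 = 19
ES_E = 20; EF_E = 20+5 = 25
ES_F = max(EF_C=14, EF_D=19, EF_E=25) = 25; EF_F = 25+13 = 38
Expected project duration μ = 38 weeks. Critical path: A → B → E → F.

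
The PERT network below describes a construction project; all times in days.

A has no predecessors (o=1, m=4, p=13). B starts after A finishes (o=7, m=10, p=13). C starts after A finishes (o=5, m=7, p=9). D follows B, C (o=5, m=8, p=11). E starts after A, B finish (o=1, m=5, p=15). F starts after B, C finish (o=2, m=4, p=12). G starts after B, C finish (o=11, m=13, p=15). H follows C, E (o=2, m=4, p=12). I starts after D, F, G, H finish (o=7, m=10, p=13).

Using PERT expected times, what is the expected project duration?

38 days

te_A = (1 + 4·4 + 13)/6 = 30/6 = 5
te_B = (7 + 4·10 + 13)/6 = 60/6 = 10
te_C = (5 + 4·7 + 9)/6 = 42/6 = 7
te_D = (5 + 4·8 + 11)/6 = 48/6 = 8
te_E = (1 + 4·5 + 15)/6 = 36/6 = 6
te_F = (2 + 4·4 + 12)/6 = 30/6 = 5
te_G = (11 + 4·13 + 15)/6 = 78/6 = 13
te_H = (2 + 4·4 + 12)/6 = 30/6 = 5
te_I = (7 + 4·10 + 13)/6 = 60/6 = 10

Forward pass:
ES_A = 0; EF_A = 5
ES_B = 5; EF_B = 5+10 = 15
ES_C = 5; EF_C = 5+7 = 12
ES_D = max(EF_B=15, EF_C=12) = 15; EF_D = 15+8 = 23
ES_E = max(EF_A=5, EF_B=15) = 15; EF_E = 15+6 = 21
ES_F = max(EF_B=15, EF_C=12) = 15; EF_F = 15+5 = 20
ES_G = max(EF_B=15, EF_C=12) = 15; EF_G = 15+13 = 28
ES_H = max(EF_C=12, EF_E=21) = 21; EF_H = 21+5 = 26
ES_I = max(EF_D=23, EF_F=20, EF_G=28, EF_H=26) = 28; EF_I = 28+10 = 38
Expected project duration μ = 38 days. Critical path: A → B → G → I.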